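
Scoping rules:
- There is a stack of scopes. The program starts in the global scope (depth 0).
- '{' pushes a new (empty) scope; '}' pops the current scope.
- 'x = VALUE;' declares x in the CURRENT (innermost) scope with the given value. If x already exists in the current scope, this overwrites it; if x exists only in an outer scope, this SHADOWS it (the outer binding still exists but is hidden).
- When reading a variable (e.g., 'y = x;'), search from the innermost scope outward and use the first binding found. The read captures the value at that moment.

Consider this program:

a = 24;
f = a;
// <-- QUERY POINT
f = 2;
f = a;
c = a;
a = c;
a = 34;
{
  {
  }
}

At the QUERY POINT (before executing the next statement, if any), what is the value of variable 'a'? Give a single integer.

Answer: 24

Derivation:
Step 1: declare a=24 at depth 0
Step 2: declare f=(read a)=24 at depth 0
Visible at query point: a=24 f=24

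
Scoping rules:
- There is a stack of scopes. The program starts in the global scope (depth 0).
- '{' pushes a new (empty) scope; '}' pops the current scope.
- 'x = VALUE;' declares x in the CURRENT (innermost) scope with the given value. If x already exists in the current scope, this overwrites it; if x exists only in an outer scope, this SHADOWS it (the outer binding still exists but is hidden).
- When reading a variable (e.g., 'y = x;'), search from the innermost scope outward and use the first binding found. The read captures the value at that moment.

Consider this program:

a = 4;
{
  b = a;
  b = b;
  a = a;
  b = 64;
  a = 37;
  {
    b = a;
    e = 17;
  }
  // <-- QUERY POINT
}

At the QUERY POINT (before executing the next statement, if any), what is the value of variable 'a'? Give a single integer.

Step 1: declare a=4 at depth 0
Step 2: enter scope (depth=1)
Step 3: declare b=(read a)=4 at depth 1
Step 4: declare b=(read b)=4 at depth 1
Step 5: declare a=(read a)=4 at depth 1
Step 6: declare b=64 at depth 1
Step 7: declare a=37 at depth 1
Step 8: enter scope (depth=2)
Step 9: declare b=(read a)=37 at depth 2
Step 10: declare e=17 at depth 2
Step 11: exit scope (depth=1)
Visible at query point: a=37 b=64

Answer: 37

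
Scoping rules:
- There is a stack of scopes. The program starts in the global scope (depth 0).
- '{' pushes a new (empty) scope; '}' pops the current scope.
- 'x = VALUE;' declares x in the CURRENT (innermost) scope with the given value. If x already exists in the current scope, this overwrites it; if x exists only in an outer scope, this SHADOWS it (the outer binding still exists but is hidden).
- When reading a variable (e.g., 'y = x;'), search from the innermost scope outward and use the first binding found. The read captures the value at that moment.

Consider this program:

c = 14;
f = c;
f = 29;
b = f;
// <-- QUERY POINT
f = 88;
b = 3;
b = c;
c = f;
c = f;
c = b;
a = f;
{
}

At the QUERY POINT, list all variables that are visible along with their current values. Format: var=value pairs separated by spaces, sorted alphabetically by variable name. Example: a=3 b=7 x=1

Answer: b=29 c=14 f=29

Derivation:
Step 1: declare c=14 at depth 0
Step 2: declare f=(read c)=14 at depth 0
Step 3: declare f=29 at depth 0
Step 4: declare b=(read f)=29 at depth 0
Visible at query point: b=29 c=14 f=29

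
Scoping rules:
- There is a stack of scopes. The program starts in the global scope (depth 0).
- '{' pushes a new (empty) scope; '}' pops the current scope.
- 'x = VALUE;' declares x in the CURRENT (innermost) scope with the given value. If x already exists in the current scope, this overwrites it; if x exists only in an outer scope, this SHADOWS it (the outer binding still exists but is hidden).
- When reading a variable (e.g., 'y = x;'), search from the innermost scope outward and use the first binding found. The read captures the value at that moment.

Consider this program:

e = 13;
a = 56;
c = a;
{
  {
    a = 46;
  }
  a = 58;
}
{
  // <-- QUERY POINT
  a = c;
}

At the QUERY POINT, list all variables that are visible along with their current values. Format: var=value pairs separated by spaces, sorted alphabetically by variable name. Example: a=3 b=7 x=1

Step 1: declare e=13 at depth 0
Step 2: declare a=56 at depth 0
Step 3: declare c=(read a)=56 at depth 0
Step 4: enter scope (depth=1)
Step 5: enter scope (depth=2)
Step 6: declare a=46 at depth 2
Step 7: exit scope (depth=1)
Step 8: declare a=58 at depth 1
Step 9: exit scope (depth=0)
Step 10: enter scope (depth=1)
Visible at query point: a=56 c=56 e=13

Answer: a=56 c=56 e=13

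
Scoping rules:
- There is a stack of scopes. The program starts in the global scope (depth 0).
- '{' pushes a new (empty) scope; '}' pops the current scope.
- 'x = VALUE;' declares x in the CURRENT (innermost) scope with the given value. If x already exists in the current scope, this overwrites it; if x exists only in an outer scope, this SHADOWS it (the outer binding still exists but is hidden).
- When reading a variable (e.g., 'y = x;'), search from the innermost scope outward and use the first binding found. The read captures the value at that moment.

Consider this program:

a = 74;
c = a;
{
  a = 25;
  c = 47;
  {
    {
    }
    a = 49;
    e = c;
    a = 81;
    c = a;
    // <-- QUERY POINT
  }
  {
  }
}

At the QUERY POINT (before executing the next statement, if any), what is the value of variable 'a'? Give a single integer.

Step 1: declare a=74 at depth 0
Step 2: declare c=(read a)=74 at depth 0
Step 3: enter scope (depth=1)
Step 4: declare a=25 at depth 1
Step 5: declare c=47 at depth 1
Step 6: enter scope (depth=2)
Step 7: enter scope (depth=3)
Step 8: exit scope (depth=2)
Step 9: declare a=49 at depth 2
Step 10: declare e=(read c)=47 at depth 2
Step 11: declare a=81 at depth 2
Step 12: declare c=(read a)=81 at depth 2
Visible at query point: a=81 c=81 e=47

Answer: 81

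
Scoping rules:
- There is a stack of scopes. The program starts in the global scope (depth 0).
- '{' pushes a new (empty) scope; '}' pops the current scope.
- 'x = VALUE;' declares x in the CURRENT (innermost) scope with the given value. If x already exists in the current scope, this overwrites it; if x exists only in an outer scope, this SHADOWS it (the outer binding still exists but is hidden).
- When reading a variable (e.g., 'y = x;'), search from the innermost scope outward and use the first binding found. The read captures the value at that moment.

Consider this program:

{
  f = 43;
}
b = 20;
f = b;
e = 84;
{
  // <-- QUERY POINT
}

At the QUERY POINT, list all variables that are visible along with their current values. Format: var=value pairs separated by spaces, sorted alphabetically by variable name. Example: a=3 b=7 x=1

Step 1: enter scope (depth=1)
Step 2: declare f=43 at depth 1
Step 3: exit scope (depth=0)
Step 4: declare b=20 at depth 0
Step 5: declare f=(read b)=20 at depth 0
Step 6: declare e=84 at depth 0
Step 7: enter scope (depth=1)
Visible at query point: b=20 e=84 f=20

Answer: b=20 e=84 f=20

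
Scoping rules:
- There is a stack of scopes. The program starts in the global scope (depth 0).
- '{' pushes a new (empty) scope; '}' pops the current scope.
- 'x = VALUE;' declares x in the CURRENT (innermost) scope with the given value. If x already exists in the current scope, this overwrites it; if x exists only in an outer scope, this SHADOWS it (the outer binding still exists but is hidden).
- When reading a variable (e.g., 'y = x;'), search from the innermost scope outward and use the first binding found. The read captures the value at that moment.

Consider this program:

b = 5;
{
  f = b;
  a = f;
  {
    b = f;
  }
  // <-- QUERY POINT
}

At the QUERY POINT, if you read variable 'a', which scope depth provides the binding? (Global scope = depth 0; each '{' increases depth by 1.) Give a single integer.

Answer: 1

Derivation:
Step 1: declare b=5 at depth 0
Step 2: enter scope (depth=1)
Step 3: declare f=(read b)=5 at depth 1
Step 4: declare a=(read f)=5 at depth 1
Step 5: enter scope (depth=2)
Step 6: declare b=(read f)=5 at depth 2
Step 7: exit scope (depth=1)
Visible at query point: a=5 b=5 f=5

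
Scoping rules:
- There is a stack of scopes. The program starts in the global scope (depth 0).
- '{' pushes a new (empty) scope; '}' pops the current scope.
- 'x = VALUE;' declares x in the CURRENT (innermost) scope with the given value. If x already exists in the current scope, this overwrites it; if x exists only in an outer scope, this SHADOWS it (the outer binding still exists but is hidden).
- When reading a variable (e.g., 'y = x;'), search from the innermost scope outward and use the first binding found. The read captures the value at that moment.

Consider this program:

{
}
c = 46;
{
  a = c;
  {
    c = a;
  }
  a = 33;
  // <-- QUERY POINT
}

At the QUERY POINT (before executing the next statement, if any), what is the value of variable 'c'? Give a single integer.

Step 1: enter scope (depth=1)
Step 2: exit scope (depth=0)
Step 3: declare c=46 at depth 0
Step 4: enter scope (depth=1)
Step 5: declare a=(read c)=46 at depth 1
Step 6: enter scope (depth=2)
Step 7: declare c=(read a)=46 at depth 2
Step 8: exit scope (depth=1)
Step 9: declare a=33 at depth 1
Visible at query point: a=33 c=46

Answer: 46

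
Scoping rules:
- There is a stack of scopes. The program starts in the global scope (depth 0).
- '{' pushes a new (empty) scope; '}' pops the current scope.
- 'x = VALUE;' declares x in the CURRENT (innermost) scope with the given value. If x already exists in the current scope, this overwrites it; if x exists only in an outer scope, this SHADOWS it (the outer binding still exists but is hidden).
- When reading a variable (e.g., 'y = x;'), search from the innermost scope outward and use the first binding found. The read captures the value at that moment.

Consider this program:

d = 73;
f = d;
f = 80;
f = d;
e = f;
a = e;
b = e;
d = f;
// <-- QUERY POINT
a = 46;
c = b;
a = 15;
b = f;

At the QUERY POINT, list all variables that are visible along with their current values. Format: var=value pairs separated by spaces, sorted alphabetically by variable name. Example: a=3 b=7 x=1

Step 1: declare d=73 at depth 0
Step 2: declare f=(read d)=73 at depth 0
Step 3: declare f=80 at depth 0
Step 4: declare f=(read d)=73 at depth 0
Step 5: declare e=(read f)=73 at depth 0
Step 6: declare a=(read e)=73 at depth 0
Step 7: declare b=(read e)=73 at depth 0
Step 8: declare d=(read f)=73 at depth 0
Visible at query point: a=73 b=73 d=73 e=73 f=73

Answer: a=73 b=73 d=73 e=73 f=73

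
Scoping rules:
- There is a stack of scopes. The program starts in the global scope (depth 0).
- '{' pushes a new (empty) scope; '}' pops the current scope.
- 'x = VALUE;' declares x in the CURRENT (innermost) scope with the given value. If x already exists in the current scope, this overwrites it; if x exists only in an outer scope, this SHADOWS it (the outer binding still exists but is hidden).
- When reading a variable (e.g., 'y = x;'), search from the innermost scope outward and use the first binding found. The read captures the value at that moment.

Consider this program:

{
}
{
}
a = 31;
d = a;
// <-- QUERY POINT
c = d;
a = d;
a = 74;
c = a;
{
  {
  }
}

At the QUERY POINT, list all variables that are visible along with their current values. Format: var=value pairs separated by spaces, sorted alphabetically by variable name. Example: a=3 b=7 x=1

Answer: a=31 d=31

Derivation:
Step 1: enter scope (depth=1)
Step 2: exit scope (depth=0)
Step 3: enter scope (depth=1)
Step 4: exit scope (depth=0)
Step 5: declare a=31 at depth 0
Step 6: declare d=(read a)=31 at depth 0
Visible at query point: a=31 d=31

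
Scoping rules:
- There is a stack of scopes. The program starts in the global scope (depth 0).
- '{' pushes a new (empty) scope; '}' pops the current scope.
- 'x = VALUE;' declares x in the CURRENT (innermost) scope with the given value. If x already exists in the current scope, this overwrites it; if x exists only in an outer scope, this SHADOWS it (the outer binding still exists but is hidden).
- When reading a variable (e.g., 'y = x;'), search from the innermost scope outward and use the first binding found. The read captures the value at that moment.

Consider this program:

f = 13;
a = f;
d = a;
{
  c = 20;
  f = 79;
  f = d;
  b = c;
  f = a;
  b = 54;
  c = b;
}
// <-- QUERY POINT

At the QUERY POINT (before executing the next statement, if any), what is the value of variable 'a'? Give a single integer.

Step 1: declare f=13 at depth 0
Step 2: declare a=(read f)=13 at depth 0
Step 3: declare d=(read a)=13 at depth 0
Step 4: enter scope (depth=1)
Step 5: declare c=20 at depth 1
Step 6: declare f=79 at depth 1
Step 7: declare f=(read d)=13 at depth 1
Step 8: declare b=(read c)=20 at depth 1
Step 9: declare f=(read a)=13 at depth 1
Step 10: declare b=54 at depth 1
Step 11: declare c=(read b)=54 at depth 1
Step 12: exit scope (depth=0)
Visible at query point: a=13 d=13 f=13

Answer: 13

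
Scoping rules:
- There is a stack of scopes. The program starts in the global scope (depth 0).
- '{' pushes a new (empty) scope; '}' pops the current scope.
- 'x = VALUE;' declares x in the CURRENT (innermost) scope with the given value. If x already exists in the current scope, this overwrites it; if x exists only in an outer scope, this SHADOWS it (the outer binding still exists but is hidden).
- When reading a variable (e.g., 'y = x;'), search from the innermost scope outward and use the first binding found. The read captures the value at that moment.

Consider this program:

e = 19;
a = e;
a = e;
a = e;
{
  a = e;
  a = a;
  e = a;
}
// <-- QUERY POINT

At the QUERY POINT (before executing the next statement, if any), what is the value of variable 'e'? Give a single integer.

Step 1: declare e=19 at depth 0
Step 2: declare a=(read e)=19 at depth 0
Step 3: declare a=(read e)=19 at depth 0
Step 4: declare a=(read e)=19 at depth 0
Step 5: enter scope (depth=1)
Step 6: declare a=(read e)=19 at depth 1
Step 7: declare a=(read a)=19 at depth 1
Step 8: declare e=(read a)=19 at depth 1
Step 9: exit scope (depth=0)
Visible at query point: a=19 e=19

Answer: 19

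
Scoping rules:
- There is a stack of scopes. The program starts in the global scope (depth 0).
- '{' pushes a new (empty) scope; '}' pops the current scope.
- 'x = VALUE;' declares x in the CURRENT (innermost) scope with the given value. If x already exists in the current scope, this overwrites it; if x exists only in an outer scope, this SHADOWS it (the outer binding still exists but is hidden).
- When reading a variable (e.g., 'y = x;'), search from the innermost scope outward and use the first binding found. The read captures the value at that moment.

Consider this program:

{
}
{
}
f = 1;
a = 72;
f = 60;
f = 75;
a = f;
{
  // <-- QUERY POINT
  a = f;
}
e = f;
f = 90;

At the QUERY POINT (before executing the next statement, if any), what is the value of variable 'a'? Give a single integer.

Answer: 75

Derivation:
Step 1: enter scope (depth=1)
Step 2: exit scope (depth=0)
Step 3: enter scope (depth=1)
Step 4: exit scope (depth=0)
Step 5: declare f=1 at depth 0
Step 6: declare a=72 at depth 0
Step 7: declare f=60 at depth 0
Step 8: declare f=75 at depth 0
Step 9: declare a=(read f)=75 at depth 0
Step 10: enter scope (depth=1)
Visible at query point: a=75 f=75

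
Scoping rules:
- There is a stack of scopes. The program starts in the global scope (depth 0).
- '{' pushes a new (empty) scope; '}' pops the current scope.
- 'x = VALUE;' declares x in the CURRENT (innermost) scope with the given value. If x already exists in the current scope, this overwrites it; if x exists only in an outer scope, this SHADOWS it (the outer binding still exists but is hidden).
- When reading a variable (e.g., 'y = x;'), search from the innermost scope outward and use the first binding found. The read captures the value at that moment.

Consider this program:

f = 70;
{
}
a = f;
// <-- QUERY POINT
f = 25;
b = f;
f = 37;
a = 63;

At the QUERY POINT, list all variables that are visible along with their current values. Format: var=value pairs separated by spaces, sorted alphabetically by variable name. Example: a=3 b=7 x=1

Step 1: declare f=70 at depth 0
Step 2: enter scope (depth=1)
Step 3: exit scope (depth=0)
Step 4: declare a=(read f)=70 at depth 0
Visible at query point: a=70 f=70

Answer: a=70 f=70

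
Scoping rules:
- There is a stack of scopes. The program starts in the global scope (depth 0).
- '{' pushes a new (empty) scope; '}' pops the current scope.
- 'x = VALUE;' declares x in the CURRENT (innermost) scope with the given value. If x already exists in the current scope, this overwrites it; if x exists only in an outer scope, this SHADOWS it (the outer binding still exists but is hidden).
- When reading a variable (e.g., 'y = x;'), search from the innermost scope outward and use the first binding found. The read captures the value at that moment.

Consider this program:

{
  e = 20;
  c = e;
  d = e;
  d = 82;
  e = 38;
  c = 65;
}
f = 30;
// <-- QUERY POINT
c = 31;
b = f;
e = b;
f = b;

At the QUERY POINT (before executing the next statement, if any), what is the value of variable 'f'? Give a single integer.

Step 1: enter scope (depth=1)
Step 2: declare e=20 at depth 1
Step 3: declare c=(read e)=20 at depth 1
Step 4: declare d=(read e)=20 at depth 1
Step 5: declare d=82 at depth 1
Step 6: declare e=38 at depth 1
Step 7: declare c=65 at depth 1
Step 8: exit scope (depth=0)
Step 9: declare f=30 at depth 0
Visible at query point: f=30

Answer: 30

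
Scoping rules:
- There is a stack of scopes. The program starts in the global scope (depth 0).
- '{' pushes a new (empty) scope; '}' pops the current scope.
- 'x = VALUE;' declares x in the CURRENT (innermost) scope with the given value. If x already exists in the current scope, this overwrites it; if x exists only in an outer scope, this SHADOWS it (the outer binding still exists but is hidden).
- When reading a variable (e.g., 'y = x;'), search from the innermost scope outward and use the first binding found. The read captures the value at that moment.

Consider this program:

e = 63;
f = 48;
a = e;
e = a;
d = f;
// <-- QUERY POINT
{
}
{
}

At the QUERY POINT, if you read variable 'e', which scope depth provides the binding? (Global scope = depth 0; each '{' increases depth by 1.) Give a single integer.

Step 1: declare e=63 at depth 0
Step 2: declare f=48 at depth 0
Step 3: declare a=(read e)=63 at depth 0
Step 4: declare e=(read a)=63 at depth 0
Step 5: declare d=(read f)=48 at depth 0
Visible at query point: a=63 d=48 e=63 f=48

Answer: 0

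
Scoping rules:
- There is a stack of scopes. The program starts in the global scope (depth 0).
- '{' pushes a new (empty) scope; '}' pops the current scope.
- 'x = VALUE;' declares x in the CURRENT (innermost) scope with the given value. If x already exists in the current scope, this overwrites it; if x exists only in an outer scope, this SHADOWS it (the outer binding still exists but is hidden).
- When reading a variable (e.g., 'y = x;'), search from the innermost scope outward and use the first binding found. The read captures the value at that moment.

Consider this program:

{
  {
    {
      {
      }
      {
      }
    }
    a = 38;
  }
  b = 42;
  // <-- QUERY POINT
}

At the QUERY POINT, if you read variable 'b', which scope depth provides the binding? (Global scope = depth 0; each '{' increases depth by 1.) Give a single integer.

Step 1: enter scope (depth=1)
Step 2: enter scope (depth=2)
Step 3: enter scope (depth=3)
Step 4: enter scope (depth=4)
Step 5: exit scope (depth=3)
Step 6: enter scope (depth=4)
Step 7: exit scope (depth=3)
Step 8: exit scope (depth=2)
Step 9: declare a=38 at depth 2
Step 10: exit scope (depth=1)
Step 11: declare b=42 at depth 1
Visible at query point: b=42

Answer: 1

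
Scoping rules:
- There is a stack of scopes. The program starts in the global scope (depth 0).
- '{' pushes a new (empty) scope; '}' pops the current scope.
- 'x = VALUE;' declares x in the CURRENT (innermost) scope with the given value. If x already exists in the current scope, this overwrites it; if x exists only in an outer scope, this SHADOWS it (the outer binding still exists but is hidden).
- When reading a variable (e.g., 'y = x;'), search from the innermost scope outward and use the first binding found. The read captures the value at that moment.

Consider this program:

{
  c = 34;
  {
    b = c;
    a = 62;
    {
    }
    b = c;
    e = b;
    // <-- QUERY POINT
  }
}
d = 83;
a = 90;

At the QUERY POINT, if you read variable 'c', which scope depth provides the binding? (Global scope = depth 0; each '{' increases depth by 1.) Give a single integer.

Answer: 1

Derivation:
Step 1: enter scope (depth=1)
Step 2: declare c=34 at depth 1
Step 3: enter scope (depth=2)
Step 4: declare b=(read c)=34 at depth 2
Step 5: declare a=62 at depth 2
Step 6: enter scope (depth=3)
Step 7: exit scope (depth=2)
Step 8: declare b=(read c)=34 at depth 2
Step 9: declare e=(read b)=34 at depth 2
Visible at query point: a=62 b=34 c=34 e=34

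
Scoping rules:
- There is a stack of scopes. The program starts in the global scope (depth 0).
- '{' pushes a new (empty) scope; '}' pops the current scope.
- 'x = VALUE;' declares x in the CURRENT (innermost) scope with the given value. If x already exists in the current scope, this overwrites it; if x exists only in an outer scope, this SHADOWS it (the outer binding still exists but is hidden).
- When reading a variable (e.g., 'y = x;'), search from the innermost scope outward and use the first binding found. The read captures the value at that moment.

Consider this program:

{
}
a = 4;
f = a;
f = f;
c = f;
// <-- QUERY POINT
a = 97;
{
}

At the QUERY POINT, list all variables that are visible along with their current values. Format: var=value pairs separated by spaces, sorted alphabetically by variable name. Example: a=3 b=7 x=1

Step 1: enter scope (depth=1)
Step 2: exit scope (depth=0)
Step 3: declare a=4 at depth 0
Step 4: declare f=(read a)=4 at depth 0
Step 5: declare f=(read f)=4 at depth 0
Step 6: declare c=(read f)=4 at depth 0
Visible at query point: a=4 c=4 f=4

Answer: a=4 c=4 f=4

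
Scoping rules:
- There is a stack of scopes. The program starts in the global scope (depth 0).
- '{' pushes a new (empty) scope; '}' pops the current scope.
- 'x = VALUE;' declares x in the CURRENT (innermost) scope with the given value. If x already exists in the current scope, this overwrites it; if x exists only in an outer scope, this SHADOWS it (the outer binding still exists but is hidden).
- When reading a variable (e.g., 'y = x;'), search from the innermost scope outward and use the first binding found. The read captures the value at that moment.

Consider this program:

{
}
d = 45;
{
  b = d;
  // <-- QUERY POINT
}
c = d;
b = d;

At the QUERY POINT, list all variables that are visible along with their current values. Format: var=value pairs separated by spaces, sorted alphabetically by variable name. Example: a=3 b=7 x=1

Answer: b=45 d=45

Derivation:
Step 1: enter scope (depth=1)
Step 2: exit scope (depth=0)
Step 3: declare d=45 at depth 0
Step 4: enter scope (depth=1)
Step 5: declare b=(read d)=45 at depth 1
Visible at query point: b=45 d=45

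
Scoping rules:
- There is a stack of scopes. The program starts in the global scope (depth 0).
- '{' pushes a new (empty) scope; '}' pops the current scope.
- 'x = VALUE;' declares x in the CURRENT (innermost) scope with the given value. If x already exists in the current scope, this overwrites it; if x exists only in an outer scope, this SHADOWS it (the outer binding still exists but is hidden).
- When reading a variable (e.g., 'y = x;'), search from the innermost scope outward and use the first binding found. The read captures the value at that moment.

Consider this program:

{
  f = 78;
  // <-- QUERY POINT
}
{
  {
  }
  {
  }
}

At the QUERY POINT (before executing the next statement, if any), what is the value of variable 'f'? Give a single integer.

Answer: 78

Derivation:
Step 1: enter scope (depth=1)
Step 2: declare f=78 at depth 1
Visible at query point: f=78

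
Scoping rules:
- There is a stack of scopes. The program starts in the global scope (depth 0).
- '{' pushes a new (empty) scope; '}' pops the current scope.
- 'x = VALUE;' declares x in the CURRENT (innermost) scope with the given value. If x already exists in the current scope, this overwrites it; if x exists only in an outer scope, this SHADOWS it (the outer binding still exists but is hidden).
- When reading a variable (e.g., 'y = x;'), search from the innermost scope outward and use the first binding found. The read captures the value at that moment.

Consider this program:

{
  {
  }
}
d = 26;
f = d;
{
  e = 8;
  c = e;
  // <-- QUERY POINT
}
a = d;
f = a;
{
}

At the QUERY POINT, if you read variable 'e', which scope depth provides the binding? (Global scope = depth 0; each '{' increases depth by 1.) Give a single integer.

Step 1: enter scope (depth=1)
Step 2: enter scope (depth=2)
Step 3: exit scope (depth=1)
Step 4: exit scope (depth=0)
Step 5: declare d=26 at depth 0
Step 6: declare f=(read d)=26 at depth 0
Step 7: enter scope (depth=1)
Step 8: declare e=8 at depth 1
Step 9: declare c=(read e)=8 at depth 1
Visible at query point: c=8 d=26 e=8 f=26

Answer: 1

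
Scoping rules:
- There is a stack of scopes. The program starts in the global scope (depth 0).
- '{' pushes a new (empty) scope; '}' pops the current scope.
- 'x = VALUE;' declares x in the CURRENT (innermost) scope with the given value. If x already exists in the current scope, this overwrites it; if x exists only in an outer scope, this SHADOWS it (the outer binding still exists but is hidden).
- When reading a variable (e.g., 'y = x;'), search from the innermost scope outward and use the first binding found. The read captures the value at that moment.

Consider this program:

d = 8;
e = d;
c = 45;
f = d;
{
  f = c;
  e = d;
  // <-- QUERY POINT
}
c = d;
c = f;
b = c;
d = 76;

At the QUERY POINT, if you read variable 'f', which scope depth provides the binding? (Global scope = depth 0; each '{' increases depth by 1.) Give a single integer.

Step 1: declare d=8 at depth 0
Step 2: declare e=(read d)=8 at depth 0
Step 3: declare c=45 at depth 0
Step 4: declare f=(read d)=8 at depth 0
Step 5: enter scope (depth=1)
Step 6: declare f=(read c)=45 at depth 1
Step 7: declare e=(read d)=8 at depth 1
Visible at query point: c=45 d=8 e=8 f=45

Answer: 1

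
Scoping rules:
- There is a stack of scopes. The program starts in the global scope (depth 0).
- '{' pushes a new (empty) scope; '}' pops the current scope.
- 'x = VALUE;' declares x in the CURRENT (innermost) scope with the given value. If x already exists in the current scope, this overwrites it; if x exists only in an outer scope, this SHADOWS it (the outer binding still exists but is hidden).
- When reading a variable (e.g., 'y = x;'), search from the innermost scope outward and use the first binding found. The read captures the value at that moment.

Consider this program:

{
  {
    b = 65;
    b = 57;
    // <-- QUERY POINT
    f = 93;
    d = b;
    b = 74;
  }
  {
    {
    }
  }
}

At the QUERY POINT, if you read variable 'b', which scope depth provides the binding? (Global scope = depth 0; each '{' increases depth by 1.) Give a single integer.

Step 1: enter scope (depth=1)
Step 2: enter scope (depth=2)
Step 3: declare b=65 at depth 2
Step 4: declare b=57 at depth 2
Visible at query point: b=57

Answer: 2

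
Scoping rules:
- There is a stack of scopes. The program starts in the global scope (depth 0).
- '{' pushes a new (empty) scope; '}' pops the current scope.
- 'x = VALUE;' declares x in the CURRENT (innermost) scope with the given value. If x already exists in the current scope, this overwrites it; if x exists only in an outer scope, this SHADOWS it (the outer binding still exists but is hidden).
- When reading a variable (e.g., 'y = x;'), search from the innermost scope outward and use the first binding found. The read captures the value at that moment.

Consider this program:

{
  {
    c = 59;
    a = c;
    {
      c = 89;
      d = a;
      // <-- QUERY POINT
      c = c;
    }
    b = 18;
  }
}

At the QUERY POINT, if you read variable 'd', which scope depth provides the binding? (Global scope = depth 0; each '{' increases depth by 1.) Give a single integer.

Answer: 3

Derivation:
Step 1: enter scope (depth=1)
Step 2: enter scope (depth=2)
Step 3: declare c=59 at depth 2
Step 4: declare a=(read c)=59 at depth 2
Step 5: enter scope (depth=3)
Step 6: declare c=89 at depth 3
Step 7: declare d=(read a)=59 at depth 3
Visible at query point: a=59 c=89 d=59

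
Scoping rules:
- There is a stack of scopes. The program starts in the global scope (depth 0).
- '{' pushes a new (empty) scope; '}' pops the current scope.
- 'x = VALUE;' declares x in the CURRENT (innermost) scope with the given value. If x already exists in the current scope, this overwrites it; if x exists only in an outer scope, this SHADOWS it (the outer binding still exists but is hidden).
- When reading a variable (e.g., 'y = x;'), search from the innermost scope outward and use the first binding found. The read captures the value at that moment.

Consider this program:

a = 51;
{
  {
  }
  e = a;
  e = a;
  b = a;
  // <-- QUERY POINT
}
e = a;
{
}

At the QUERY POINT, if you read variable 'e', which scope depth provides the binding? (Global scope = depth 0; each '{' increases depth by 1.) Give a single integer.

Answer: 1

Derivation:
Step 1: declare a=51 at depth 0
Step 2: enter scope (depth=1)
Step 3: enter scope (depth=2)
Step 4: exit scope (depth=1)
Step 5: declare e=(read a)=51 at depth 1
Step 6: declare e=(read a)=51 at depth 1
Step 7: declare b=(read a)=51 at depth 1
Visible at query point: a=51 b=51 e=51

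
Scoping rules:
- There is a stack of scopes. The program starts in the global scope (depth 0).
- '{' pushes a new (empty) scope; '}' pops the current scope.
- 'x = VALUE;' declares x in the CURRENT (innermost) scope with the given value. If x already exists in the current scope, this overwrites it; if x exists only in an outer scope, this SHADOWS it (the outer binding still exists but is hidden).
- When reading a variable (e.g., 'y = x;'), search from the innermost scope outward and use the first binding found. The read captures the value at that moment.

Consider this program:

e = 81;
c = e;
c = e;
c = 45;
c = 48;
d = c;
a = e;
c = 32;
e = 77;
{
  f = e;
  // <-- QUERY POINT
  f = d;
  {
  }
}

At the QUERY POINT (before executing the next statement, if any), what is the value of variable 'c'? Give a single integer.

Answer: 32

Derivation:
Step 1: declare e=81 at depth 0
Step 2: declare c=(read e)=81 at depth 0
Step 3: declare c=(read e)=81 at depth 0
Step 4: declare c=45 at depth 0
Step 5: declare c=48 at depth 0
Step 6: declare d=(read c)=48 at depth 0
Step 7: declare a=(read e)=81 at depth 0
Step 8: declare c=32 at depth 0
Step 9: declare e=77 at depth 0
Step 10: enter scope (depth=1)
Step 11: declare f=(read e)=77 at depth 1
Visible at query point: a=81 c=32 d=48 e=77 f=77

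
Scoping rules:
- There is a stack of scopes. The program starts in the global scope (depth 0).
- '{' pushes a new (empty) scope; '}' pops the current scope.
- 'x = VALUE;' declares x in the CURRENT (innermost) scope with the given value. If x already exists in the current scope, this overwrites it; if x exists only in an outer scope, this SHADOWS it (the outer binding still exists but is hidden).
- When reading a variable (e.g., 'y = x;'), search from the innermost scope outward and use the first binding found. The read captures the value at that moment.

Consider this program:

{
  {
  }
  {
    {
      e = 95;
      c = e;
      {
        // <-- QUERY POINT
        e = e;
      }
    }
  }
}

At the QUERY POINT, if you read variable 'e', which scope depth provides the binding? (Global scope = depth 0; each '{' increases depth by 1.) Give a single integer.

Step 1: enter scope (depth=1)
Step 2: enter scope (depth=2)
Step 3: exit scope (depth=1)
Step 4: enter scope (depth=2)
Step 5: enter scope (depth=3)
Step 6: declare e=95 at depth 3
Step 7: declare c=(read e)=95 at depth 3
Step 8: enter scope (depth=4)
Visible at query point: c=95 e=95

Answer: 3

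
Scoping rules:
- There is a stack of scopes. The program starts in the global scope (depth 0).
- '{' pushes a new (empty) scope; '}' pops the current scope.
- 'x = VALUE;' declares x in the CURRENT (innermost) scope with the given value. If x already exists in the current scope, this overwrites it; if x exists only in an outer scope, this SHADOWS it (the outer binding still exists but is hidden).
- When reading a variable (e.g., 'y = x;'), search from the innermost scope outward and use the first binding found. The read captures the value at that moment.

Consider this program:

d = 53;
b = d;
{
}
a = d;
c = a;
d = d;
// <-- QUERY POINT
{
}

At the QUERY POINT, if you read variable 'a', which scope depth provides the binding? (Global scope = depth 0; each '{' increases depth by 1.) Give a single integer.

Step 1: declare d=53 at depth 0
Step 2: declare b=(read d)=53 at depth 0
Step 3: enter scope (depth=1)
Step 4: exit scope (depth=0)
Step 5: declare a=(read d)=53 at depth 0
Step 6: declare c=(read a)=53 at depth 0
Step 7: declare d=(read d)=53 at depth 0
Visible at query point: a=53 b=53 c=53 d=53

Answer: 0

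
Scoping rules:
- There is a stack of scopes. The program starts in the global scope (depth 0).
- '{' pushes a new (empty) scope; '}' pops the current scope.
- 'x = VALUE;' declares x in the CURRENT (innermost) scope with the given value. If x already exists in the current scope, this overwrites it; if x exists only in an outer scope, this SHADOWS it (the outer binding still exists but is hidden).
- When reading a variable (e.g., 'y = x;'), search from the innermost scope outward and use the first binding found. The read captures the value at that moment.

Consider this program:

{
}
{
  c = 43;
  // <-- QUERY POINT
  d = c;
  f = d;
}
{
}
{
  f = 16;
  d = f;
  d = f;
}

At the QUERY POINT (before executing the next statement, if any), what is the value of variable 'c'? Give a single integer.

Step 1: enter scope (depth=1)
Step 2: exit scope (depth=0)
Step 3: enter scope (depth=1)
Step 4: declare c=43 at depth 1
Visible at query point: c=43

Answer: 43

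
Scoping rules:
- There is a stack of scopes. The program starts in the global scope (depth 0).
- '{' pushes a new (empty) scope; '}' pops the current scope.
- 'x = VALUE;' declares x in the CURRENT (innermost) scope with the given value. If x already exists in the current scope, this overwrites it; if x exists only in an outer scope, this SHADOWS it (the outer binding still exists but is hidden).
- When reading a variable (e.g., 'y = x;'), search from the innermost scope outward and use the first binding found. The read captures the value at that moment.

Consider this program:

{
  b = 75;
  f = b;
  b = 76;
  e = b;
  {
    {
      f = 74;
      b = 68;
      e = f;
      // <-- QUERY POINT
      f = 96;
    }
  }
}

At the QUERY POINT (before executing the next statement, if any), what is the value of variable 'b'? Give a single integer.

Answer: 68

Derivation:
Step 1: enter scope (depth=1)
Step 2: declare b=75 at depth 1
Step 3: declare f=(read b)=75 at depth 1
Step 4: declare b=76 at depth 1
Step 5: declare e=(read b)=76 at depth 1
Step 6: enter scope (depth=2)
Step 7: enter scope (depth=3)
Step 8: declare f=74 at depth 3
Step 9: declare b=68 at depth 3
Step 10: declare e=(read f)=74 at depth 3
Visible at query point: b=68 e=74 f=74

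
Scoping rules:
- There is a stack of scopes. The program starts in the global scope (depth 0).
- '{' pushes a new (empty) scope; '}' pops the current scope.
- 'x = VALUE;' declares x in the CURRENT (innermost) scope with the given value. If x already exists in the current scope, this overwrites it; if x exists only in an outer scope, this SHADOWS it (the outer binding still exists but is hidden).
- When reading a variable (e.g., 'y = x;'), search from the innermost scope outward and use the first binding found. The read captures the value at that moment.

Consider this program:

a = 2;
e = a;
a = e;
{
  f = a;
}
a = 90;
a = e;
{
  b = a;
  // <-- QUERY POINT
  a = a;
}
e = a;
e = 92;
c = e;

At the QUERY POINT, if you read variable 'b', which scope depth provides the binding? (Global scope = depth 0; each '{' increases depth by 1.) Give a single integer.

Step 1: declare a=2 at depth 0
Step 2: declare e=(read a)=2 at depth 0
Step 3: declare a=(read e)=2 at depth 0
Step 4: enter scope (depth=1)
Step 5: declare f=(read a)=2 at depth 1
Step 6: exit scope (depth=0)
Step 7: declare a=90 at depth 0
Step 8: declare a=(read e)=2 at depth 0
Step 9: enter scope (depth=1)
Step 10: declare b=(read a)=2 at depth 1
Visible at query point: a=2 b=2 e=2

Answer: 1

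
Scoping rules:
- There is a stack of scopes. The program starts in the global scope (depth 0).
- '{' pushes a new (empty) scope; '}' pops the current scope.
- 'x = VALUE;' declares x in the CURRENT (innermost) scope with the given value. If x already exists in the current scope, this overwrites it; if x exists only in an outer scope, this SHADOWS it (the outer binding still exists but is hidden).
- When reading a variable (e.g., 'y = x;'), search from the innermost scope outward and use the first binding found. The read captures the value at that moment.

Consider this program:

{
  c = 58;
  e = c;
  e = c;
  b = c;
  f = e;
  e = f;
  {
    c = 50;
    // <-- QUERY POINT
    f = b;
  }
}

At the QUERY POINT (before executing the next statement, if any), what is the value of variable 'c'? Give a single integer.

Answer: 50

Derivation:
Step 1: enter scope (depth=1)
Step 2: declare c=58 at depth 1
Step 3: declare e=(read c)=58 at depth 1
Step 4: declare e=(read c)=58 at depth 1
Step 5: declare b=(read c)=58 at depth 1
Step 6: declare f=(read e)=58 at depth 1
Step 7: declare e=(read f)=58 at depth 1
Step 8: enter scope (depth=2)
Step 9: declare c=50 at depth 2
Visible at query point: b=58 c=50 e=58 f=58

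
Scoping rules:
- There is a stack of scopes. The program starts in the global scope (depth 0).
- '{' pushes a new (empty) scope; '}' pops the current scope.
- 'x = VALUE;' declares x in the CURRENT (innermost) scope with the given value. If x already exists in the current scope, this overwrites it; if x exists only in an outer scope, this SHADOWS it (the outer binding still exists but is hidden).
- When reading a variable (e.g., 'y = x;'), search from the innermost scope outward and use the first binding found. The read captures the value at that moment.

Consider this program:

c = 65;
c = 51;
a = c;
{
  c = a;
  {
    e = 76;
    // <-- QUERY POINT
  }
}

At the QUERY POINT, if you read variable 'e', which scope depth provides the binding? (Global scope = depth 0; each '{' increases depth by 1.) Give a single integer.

Answer: 2

Derivation:
Step 1: declare c=65 at depth 0
Step 2: declare c=51 at depth 0
Step 3: declare a=(read c)=51 at depth 0
Step 4: enter scope (depth=1)
Step 5: declare c=(read a)=51 at depth 1
Step 6: enter scope (depth=2)
Step 7: declare e=76 at depth 2
Visible at query point: a=51 c=51 e=76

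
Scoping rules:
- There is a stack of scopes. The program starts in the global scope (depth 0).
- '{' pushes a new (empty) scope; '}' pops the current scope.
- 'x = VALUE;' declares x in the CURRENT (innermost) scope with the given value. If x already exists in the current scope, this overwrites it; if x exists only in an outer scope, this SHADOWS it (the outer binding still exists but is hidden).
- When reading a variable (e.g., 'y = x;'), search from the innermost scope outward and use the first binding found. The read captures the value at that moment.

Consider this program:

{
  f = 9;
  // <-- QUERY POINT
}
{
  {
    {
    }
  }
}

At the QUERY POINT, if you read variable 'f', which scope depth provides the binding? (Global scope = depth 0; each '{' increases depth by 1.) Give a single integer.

Answer: 1

Derivation:
Step 1: enter scope (depth=1)
Step 2: declare f=9 at depth 1
Visible at query point: f=9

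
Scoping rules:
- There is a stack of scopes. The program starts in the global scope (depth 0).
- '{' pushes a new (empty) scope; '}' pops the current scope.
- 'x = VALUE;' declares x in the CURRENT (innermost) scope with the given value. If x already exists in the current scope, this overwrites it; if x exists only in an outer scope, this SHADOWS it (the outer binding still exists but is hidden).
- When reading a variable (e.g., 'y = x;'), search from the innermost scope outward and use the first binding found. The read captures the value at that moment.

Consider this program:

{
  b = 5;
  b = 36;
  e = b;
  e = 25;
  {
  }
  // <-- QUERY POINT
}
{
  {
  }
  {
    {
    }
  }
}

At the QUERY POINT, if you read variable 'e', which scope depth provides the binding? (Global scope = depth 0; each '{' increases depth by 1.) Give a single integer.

Answer: 1

Derivation:
Step 1: enter scope (depth=1)
Step 2: declare b=5 at depth 1
Step 3: declare b=36 at depth 1
Step 4: declare e=(read b)=36 at depth 1
Step 5: declare e=25 at depth 1
Step 6: enter scope (depth=2)
Step 7: exit scope (depth=1)
Visible at query point: b=36 e=25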